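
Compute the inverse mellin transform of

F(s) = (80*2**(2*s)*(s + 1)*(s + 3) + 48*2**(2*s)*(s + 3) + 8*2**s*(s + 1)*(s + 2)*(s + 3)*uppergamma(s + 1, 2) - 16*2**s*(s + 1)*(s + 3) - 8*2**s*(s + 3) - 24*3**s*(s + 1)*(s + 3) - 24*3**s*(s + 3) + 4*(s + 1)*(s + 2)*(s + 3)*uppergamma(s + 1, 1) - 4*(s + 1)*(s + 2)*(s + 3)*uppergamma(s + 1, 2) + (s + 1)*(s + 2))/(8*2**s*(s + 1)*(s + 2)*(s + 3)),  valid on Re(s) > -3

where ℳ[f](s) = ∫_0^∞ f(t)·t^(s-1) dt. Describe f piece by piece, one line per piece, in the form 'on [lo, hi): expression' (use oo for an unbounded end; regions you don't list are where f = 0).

on [0, 1/2): t**3
on [1/2, 1): t*exp(-2*t)
on [1, 3/2): t*(t + 1)
on [3/2, 2): t*(t + 3)
on [2, oo): t*exp(-t)

peel off the shared t-power: t**2 on [0, 1/2); exp(-2*t) on [1/2, 1); t + 1 on [1, 3/2); …
the 5 pieces separated at 1/2, 1, 3/2, 2 each add one integral
over [0, 1/2), the kernel integral of t**3 enters the sum
on [1/2, 1) integrate f = t*exp(-2*t) against the kernel
on [1, 3/2): add ∫ t*(t + 1)·t^(s-1) dt
segment 3/2 to 2 holds t*(t + 3); add its integral
over [2, ∞), the kernel integral of t*exp(-t) enters the sum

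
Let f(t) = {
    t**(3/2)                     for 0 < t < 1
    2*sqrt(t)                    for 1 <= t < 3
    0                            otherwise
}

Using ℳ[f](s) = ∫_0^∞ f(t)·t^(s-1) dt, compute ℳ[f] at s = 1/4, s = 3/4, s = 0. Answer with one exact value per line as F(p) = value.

along the cuts 1, ℳ[f](s) splits into 2 integrals
for t in [0, 1): the term is ∫ t**(3/2)·t^(s-1)
∫ over [1, 3) of 2*sqrt(t)·t^(s-1) joins the sum

F(1/4) = -44/21 + 8*3**(3/4)/3
F(3/4) = -52/45 + 24*3**(1/4)/5
F(0) = -10/3 + 4*sqrt(3)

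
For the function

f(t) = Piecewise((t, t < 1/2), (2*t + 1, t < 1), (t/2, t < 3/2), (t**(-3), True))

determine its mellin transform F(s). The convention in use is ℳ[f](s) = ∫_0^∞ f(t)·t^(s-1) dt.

(270*2**s*s**2 - 702*2**s*s - 324*2**s + 49*3**s*s**2 - 275*3**s*s - 162*s**2 + 378*s + 324)/(108*2**s*s*(s**2 - 2*s - 3))
  -1 < Re(s) < 3

linearity at 1/2, 1, 3/2 turns ℳ[f](s) into 4 summed integrals
segment [0, 1/2) carries t; integrate it
for t in [1/2, 1): the term is ∫ (2*t + 1)·t^(s-1)
on [1, 3/2): add ∫ t/2·t^(s-1) dt
piece [3/2, ∞): integrate t**(-3) against the kernel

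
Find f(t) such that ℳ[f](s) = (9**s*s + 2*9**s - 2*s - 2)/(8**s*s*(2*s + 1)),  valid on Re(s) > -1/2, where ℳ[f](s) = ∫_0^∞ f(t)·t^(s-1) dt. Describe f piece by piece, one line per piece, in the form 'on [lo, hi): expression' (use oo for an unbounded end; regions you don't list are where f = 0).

peel off the common scale on t: sqrt(t) on [0, 1/4); 2 - sqrt(t) on [1/4, 9/4)
remove the power substitution first: t on [0, 1/2); 2 - t on [1/2, 3/2)
f breaks at 1/8 into 2 integrals to sum
for t in [0, 1/8): the term is ∫ sqrt(2)*sqrt(t)·t^(s-1)
on [1/8, 9/8): add ∫ (-sqrt(2)*sqrt(t) + 2)·t^(s-1) dt

on [0, 1/8): sqrt(2)*sqrt(t)
on [1/8, 9/8): -sqrt(2)*sqrt(t) + 2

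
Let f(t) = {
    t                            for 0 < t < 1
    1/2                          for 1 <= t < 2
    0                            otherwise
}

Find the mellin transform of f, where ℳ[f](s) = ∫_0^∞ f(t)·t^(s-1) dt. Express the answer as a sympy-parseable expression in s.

(2**s*(s + 1) + s - 1)/(2*s*(s + 1))
  Re(s) > -1

f breaks at 1 into 2 integrals to sum
piece [0, 1): integrate t against the kernel
∫ over [1, 2) of 1/2·t^(s-1) joins the sum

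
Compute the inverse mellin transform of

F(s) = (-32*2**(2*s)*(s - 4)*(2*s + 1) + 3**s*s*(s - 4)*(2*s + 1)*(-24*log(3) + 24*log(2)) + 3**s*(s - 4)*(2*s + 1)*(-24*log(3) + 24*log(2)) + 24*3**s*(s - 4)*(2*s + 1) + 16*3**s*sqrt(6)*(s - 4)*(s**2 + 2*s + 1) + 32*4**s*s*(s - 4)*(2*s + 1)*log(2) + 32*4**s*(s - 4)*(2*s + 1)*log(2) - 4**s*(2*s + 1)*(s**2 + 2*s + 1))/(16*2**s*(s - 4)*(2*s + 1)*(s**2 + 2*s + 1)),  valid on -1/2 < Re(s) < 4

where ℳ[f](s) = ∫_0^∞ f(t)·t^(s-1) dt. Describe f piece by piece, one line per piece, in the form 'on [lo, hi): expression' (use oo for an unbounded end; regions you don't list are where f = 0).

on [0, 3/2): sqrt(t)
on [3/2, 2): t*log(t)
on [2, oo): t**(-4)

the 3 pieces separated at 3/2, 2 each add one integral
on [0, 3/2) integrate f = sqrt(t) against the kernel
the [3/2, 2) slice contributes ∫ t*log(t)·t^(s-1) dt
∫ t**(-4)·t^(s-1) over [2, ∞)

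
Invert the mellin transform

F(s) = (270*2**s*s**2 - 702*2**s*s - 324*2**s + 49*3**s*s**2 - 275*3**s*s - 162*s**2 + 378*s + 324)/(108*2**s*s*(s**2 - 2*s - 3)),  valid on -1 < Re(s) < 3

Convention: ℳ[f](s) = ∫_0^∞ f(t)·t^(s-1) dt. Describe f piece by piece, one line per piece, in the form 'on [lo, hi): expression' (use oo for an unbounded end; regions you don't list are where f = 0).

decompose at 1/2, 1, 3/2; ℳ[f](s) sums the 4 pieces' integrals
between 0 and 1/2 the integrand is t·t^(s-1)
segment 1/2 to 1 holds (2*t + 1); add its integral
the [1, 3/2) slice contributes ∫ t/2·t^(s-1) dt
on [3/2, ∞): add ∫ t**(-3)·t^(s-1) dt

on [0, 1/2): t
on [1/2, 1): 2*t + 1
on [1, 3/2): t/2
on [3/2, oo): t**(-3)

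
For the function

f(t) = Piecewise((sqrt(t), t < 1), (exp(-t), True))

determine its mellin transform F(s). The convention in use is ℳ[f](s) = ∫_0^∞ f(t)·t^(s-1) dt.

linearity at 1 turns ℳ[f](s) into 2 summed integrals
piece [0, 1): integrate sqrt(t) against the kernel
on [1, ∞): add ∫ exp(-t)·t^(s-1) dt

((2*s + 1)*uppergamma(s, 1) + 2)/(2*s + 1)
  Re(s) > -1/2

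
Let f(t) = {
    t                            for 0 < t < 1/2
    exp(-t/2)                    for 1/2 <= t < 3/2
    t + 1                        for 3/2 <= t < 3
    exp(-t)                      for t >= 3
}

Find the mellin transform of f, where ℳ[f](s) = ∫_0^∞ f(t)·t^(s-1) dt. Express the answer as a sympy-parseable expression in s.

(2*2**s*s*(s + 1)*uppergamma(s, 3) - 5*3**s*s - 2*3**s + 2*4**s*s*(s + 1)*uppergamma(s, 1/4) - 2*4**s*s*(s + 1)*uppergamma(s, 3/4) + 8*6**s*s + 2*6**s + s)/(2*2**s*s*(s + 1))
  Re(s) > -1

the 4 pieces separated at 1/2, 3/2, 3 each add one integral
segment [0, 1/2) carries t; integrate it
[1/2, 3/2) adds the kernel integral of exp(-t/2)
∫ (t + 1)·t^(s-1) over [3/2, 3)
on [3, ∞) integrate f = exp(-t) against the kernel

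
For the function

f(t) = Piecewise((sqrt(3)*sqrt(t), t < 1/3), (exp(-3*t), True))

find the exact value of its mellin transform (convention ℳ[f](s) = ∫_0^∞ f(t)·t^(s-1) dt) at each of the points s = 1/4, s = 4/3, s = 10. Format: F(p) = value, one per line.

remove the common scale on t first: sqrt(2)*sqrt(t) on [0, 1/2); exp(-2*t) on [1/2, ∞)
reversing the common scale on t: sqrt(t) on [0, 1); exp(-t) on [1, ∞)
integrate the 2 segments split at 1/3, then add the results
∫ sqrt(3)*sqrt(t)·t^(s-1) over [0, 1/3)
[1/3, ∞) adds the kernel integral of exp(-3*t)

F(1/4) = 3**(3/4)*(3*uppergamma(1/4, 1) + 4)/9
F(4/3) = 3**(2/3)*(11*uppergamma(4/3, 1) + 6)/99
F(10) = 2/1240029 + 986410*exp(-1)/59049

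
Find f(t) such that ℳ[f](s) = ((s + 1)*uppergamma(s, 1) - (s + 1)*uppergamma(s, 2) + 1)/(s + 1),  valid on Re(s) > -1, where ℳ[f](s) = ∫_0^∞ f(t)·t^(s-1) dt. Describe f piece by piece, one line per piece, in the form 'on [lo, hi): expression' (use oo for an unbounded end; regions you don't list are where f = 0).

on [0, 1): t
on [1, 2): exp(-t)

split f at 1: ℳ[f](s) collects 2 kernel integrals
segment 0 to 1 holds t; add its integral
on [1, 2): add ∫ exp(-t)·t^(s-1) dt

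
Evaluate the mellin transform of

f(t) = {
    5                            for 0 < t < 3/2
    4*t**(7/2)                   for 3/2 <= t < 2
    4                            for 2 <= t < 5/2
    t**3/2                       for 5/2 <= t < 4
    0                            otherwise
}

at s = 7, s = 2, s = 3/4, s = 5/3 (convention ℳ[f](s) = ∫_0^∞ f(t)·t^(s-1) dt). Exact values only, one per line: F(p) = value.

treat the 4 regions marked off by 3/2, 2, 5/2 separately and sum
on [0, 3/2): add ∫ 5·t^(s-1) dt
[3/2, 2) adds the kernel integral of 4*t**(7/2)
over [2, 5/2), the kernel integral of 4 enters the sum
for t in [5/2, 4): the term is ∫ t**3/2·t^(s-1)

F(7) = -19683*sqrt(6)/1792 + 8192*sqrt(2)/21 + 7489097233/143360
F(2) = -243*sqrt(6)/88 + 256*sqrt(2)/11 + 32883/320
F(3/4) = -16*2**(3/4)/3 - 81*2**(3/4)*3**(1/4)/34 + 13*2**(1/4)*5**(3/4)/8 + 10*2**(1/4)*3**(3/4)/3 + 256*2**(1/4)/17 + 256*sqrt(2)/15
F(5/3) = -24*2**(2/3)/5 - 729*2**(5/6)*3**(1/6)/248 + 813*2**(1/3)*5**(2/3)/896 + 9*2**(1/3)*3**(2/3)/4 + 768*2**(1/6)/31 + 384*2**(1/3)/7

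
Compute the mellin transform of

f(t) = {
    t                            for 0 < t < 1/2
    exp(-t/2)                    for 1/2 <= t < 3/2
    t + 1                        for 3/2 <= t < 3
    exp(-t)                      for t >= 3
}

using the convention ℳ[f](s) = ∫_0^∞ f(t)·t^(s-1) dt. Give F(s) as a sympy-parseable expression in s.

treat the 4 regions marked off by 1/2, 3/2, 3 separately and sum
[0, 1/2) adds the kernel integral of t
on [1/2, 3/2) integrate f = exp(-t/2) against the kernel
∫ (t + 1)·t^(s-1) over [3/2, 3)
on [3, ∞) integrate f = exp(-t) against the kernel

(2*2**s*s*(s + 1)*uppergamma(s, 3) - 5*3**s*s - 2*3**s + 2*4**s*s*(s + 1)*uppergamma(s, 1/4) - 2*4**s*s*(s + 1)*uppergamma(s, 3/4) + 8*6**s*s + 2*6**s + s)/(2*2**s*s*(s + 1))
  Re(s) > -1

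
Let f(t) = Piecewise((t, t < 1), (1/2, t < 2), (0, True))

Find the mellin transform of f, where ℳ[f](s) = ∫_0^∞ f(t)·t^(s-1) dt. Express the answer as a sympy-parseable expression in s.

(2**s*(s + 1) + s - 1)/(2*s*(s + 1))
  Re(s) > -1

treat the 2 regions marked off by 1 separately and sum
for t in [0, 1): the term is ∫ t·t^(s-1)
segment [1, 2) carries 1/2; integrate it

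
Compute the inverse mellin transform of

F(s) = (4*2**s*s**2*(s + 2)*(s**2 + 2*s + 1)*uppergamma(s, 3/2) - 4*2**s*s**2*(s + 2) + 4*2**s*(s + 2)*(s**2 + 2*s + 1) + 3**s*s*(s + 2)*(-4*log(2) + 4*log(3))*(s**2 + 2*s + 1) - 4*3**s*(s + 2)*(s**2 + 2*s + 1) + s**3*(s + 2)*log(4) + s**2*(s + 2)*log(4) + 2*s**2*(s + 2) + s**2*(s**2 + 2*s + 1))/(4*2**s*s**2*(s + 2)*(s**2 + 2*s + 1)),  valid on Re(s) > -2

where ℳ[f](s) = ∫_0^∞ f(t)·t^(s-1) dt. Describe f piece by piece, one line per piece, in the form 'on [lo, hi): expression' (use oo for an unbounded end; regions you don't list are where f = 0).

on [0, 1/2): t**2
on [1/2, 1): t*log(t)
on [1, 3/2): log(t)
on [3/2, oo): exp(-t)

cuts at 1/2, 1, 3/2: linearity sums the 4 kernel integrals
∫ over [0, 1/2) of t**2·t^(s-1) joins the sum
piece [1/2, 1): integrate t*log(t) against the kernel
∫ over [1, 3/2) of log(t)·t^(s-1) joins the sum
on [3/2, ∞): add ∫ exp(-t)·t^(s-1) dt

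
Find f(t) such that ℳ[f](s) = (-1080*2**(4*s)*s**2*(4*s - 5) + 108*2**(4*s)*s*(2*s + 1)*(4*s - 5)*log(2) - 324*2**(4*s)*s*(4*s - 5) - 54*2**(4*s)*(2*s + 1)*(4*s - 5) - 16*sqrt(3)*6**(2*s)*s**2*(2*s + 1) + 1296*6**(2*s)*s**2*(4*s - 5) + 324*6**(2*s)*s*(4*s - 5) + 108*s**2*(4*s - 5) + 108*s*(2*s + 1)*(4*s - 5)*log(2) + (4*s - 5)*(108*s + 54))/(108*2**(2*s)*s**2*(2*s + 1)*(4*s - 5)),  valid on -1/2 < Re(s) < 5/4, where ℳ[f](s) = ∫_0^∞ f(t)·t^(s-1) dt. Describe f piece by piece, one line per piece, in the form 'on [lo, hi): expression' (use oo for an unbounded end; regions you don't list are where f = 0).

the power substitution comes off first: t on [0, 1/2); log(t) on [1/2, 2); t + 3 on [2, 3); …
breakpoints 1/4, 4, 9: one integral from each of the 4 segments
between 0 and 1/4 the integrand is sqrt(t)·t^(s-1)
[1/4, 4) adds the kernel integral of log(sqrt(t))
on [4, 9) integrate f = (sqrt(t) + 3) against the kernel
on [9, ∞): add ∫ t**(-5/4)·t^(s-1) dt

on [0, 1/4): sqrt(t)
on [1/4, 4): log(sqrt(t))
on [4, 9): sqrt(t) + 3
on [9, oo): t**(-5/4)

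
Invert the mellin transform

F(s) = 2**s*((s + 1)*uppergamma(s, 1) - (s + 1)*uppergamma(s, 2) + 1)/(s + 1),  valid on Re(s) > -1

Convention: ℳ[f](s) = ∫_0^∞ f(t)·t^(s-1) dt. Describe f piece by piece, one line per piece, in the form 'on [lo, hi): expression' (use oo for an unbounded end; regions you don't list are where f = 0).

the common scale on t comes off first: t on [0, 1); exp(-t) on [1, 2)
breakpoints 2: one integral from each of the 2 segments
segment 0 to 2 holds t/2; add its integral
segment [2, 4) carries exp(-t/2); integrate it

on [0, 2): t/2
on [2, 4): exp(-t/2)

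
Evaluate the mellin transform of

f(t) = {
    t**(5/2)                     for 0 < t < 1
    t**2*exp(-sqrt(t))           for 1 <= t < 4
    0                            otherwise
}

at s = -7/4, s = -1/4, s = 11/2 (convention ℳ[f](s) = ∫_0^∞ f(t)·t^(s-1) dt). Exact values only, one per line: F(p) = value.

F(-7/4) = -2*sqrt(pi)*erfc(sqrt(2)) + 2*sqrt(pi)*erfc(1) + 4/3
F(-1/4) = (-918*sqrt(2) + (-135*sqrt(pi)*erfc(sqrt(2)) + 16 + 135*sqrt(pi)*erfc(1))*exp(2) + 522*E)*exp(-2)/36
F(11/2) = -1288330563584*exp(-2) + 1/8 + 473950329610*exp(-1)

invert the shared t-power to get sqrt(t) on [0, 1); exp(-sqrt(t)) on [1, 4)
peel off the power substitution: t on [0, 1); exp(-t) on [1, 2)
integrate the 2 segments split at 1, then add the results
piece [0, 1): integrate t**(5/2) against the kernel
piece [1, 4): integrate t**2*exp(-sqrt(t)) against the kernel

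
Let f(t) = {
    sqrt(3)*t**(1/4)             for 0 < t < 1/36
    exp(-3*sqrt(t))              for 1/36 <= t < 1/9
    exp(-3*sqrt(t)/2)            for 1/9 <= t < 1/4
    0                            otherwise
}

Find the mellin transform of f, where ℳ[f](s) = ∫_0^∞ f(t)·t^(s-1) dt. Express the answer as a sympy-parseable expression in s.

(2*16**s*(4*s + 1)*uppergamma(2*s, 1/2) - 2*16**s*(4*s + 1)*uppergamma(2*s, 3/4) + 2*4**s*(4*s + 1)*uppergamma(2*s, 1/2) - 2*4**s*(4*s + 1)*uppergamma(2*s, 1) + 2*sqrt(2))/(36**s*(4*s + 1))
  Re(s) > -1/4

invert the power substitution to get sqrt(3)*sqrt(t) on [0, 1/6); exp(-3*t) on [1/6, 1/3); exp(-3*t/2) on [1/3, 1/2)
back out the common scale on t: sqrt(t) on [0, 1/2); exp(-t) on [1/2, 1); exp(-t/2) on [1, 3/2)
linearity at 1/36, 1/9 turns ℳ[f](s) into 3 summed integrals
segment 0 to 1/36 holds sqrt(3)*t**(1/4); add its integral
on [1/36, 1/9): add ∫ exp(-3*sqrt(t))·t^(s-1) dt
[1/9, 1/4) adds the kernel integral of exp(-3*sqrt(t)/2)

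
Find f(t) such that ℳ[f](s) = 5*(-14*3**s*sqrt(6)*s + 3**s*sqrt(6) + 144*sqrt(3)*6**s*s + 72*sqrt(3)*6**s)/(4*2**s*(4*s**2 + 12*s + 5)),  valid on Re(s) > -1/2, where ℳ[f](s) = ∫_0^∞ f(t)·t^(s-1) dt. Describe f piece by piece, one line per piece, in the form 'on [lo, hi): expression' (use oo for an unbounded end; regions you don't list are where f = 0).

on [0, 3/2): 5*sqrt(t)/2
on [3/2, 3): 5*t**(5/2)

the 2 pieces separated at 3/2 each add one integral
segment [0, 3/2) carries 5*sqrt(t)/2; integrate it
[3/2, 3) adds the kernel integral of 5*t**(5/2)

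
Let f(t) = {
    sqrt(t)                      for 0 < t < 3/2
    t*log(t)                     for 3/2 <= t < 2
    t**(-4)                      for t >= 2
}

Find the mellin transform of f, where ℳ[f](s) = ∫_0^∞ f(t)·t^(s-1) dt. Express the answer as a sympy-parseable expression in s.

slice at 3/2, 2, transform all 3 pieces, and sum them
on [0, 3/2): add ∫ sqrt(t)·t^(s-1) dt
the [3/2, 2) slice contributes ∫ t*log(t)·t^(s-1) dt
the [2, ∞) slice contributes ∫ t**(-4)·t^(s-1) dt

(-32*2**(2*s)*(s - 4)*(2*s + 1) + 3**s*s*(s - 4)*(2*s + 1)*(-24*log(3) + 24*log(2)) + 3**s*(s - 4)*(2*s + 1)*(-24*log(3) + 24*log(2)) + 24*3**s*(s - 4)*(2*s + 1) + 16*3**s*sqrt(6)*(s - 4)*(s**2 + 2*s + 1) + 32*4**s*s*(s - 4)*(2*s + 1)*log(2) + 32*4**s*(s - 4)*(2*s + 1)*log(2) - 4**s*(2*s + 1)*(s**2 + 2*s + 1))/(16*2**s*(s - 4)*(2*s + 1)*(s**2 + 2*s + 1))
  -1/2 < Re(s) < 4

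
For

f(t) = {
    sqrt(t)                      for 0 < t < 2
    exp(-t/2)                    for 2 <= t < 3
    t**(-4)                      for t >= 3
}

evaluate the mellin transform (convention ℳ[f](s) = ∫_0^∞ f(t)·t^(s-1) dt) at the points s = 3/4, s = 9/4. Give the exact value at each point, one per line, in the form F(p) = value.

breakpoints 2, 3: one integral from each of the 3 segments
on [0, 2) integrate f = sqrt(t) against the kernel
segment [2, 3) carries exp(-t/2); integrate it
segment 3 to ∞ holds t**(-4); add its integral

F(3/4) = -2**(3/4)*uppergamma(3/4, 3/2) + 4*3**(3/4)/1053 + 2**(3/4)*uppergamma(3/4, 1) + 8*2**(1/4)/5
F(9/4) = -4*2**(1/4)*uppergamma(9/4, 3/2) + 4*3**(1/4)/63 + 16*2**(3/4)/11 + 4*2**(1/4)*uppergamma(9/4, 1)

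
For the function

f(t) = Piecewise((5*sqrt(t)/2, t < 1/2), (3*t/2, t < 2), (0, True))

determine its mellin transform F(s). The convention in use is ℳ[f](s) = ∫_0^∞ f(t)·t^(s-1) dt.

(12*2**s*(2*s + 1) + 10*2**(1/2 - s)*(s + 1) - 3*(2*s + 1)/2**s)/(4*(s + 1)*(2*s + 1))
  Re(s) > -1/2

treat the 2 regions marked off by 1/2 separately and sum
piece [0, 1/2): integrate 5*sqrt(t)/2 against the kernel
[1/2, 2) adds the kernel integral of 3*t/2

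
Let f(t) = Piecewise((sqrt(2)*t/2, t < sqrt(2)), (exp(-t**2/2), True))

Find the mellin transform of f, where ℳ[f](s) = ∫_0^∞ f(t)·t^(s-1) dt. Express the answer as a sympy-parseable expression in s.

peel off the power substitution: sqrt(2)*sqrt(t)/2 on [0, 2); exp(-t/2) on [2, ∞)
peel off the common scale on t: sqrt(t) on [0, 1); exp(-t) on [1, ∞)
summing 2 kernel integrals split by sqrt(2) yields ℳ[f](s)
segment [0, sqrt(2)) carries sqrt(2)*t/2; integrate it
on [sqrt(2), ∞) integrate f = exp(-t**2/2) against the kernel

2**(s/2 - 1)*((s + 1)*uppergamma(s/2, 1) + 2)/(s + 1)
  Re(s) > -1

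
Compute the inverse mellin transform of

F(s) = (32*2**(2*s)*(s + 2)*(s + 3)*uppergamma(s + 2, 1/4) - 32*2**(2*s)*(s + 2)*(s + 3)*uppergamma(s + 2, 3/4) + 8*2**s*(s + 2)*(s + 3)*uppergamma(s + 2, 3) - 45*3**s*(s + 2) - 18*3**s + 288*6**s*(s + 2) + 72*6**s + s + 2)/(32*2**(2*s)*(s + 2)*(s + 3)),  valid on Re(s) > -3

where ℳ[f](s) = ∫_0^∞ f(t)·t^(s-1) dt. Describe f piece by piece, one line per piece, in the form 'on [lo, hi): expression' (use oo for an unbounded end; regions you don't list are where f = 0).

on [0, 1/4): 2*t**3
on [1/4, 3/4): t**2*exp(-t)
on [3/4, 3/2): t**2*(2*t + 1)
on [3/2, oo): t**2*exp(-2*t)

reversing the shared t-power: 2*t on [0, 1/4); exp(-t) on [1/4, 3/4); 2*t + 1 on [3/4, 3/2); …
back out the common scale on t: t on [0, 1/2); exp(-t/2) on [1/2, 3/2); t + 1 on [3/2, 3); …
linearity at 1/4, 3/4, 3/2 turns ℳ[f](s) into 4 summed integrals
piece [0, 1/4): integrate 2*t**3 against the kernel
piece [1/4, 3/4): integrate t**2*exp(-t) against the kernel
∫ over [3/4, 3/2) of t**2*(2*t + 1)·t^(s-1) joins the sum
[3/2, ∞) adds the kernel integral of t**2*exp(-2*t)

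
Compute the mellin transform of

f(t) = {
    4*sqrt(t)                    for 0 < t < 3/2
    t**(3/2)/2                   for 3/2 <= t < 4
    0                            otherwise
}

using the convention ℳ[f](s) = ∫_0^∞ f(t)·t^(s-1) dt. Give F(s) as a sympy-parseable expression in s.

(64*2**(3*s)*s + 32*2**(3*s) + 26*3**s*sqrt(6)*s + 45*3**s*sqrt(6))/(4*2**s*(4*s**2 + 8*s + 3))
  Re(s) > -1/2

linearity at 3/2 turns ℳ[f](s) into 2 summed integrals
the [0, 3/2) slice contributes ∫ 4*sqrt(t)·t^(s-1) dt
on [3/2, 4): add ∫ t**(3/2)/2·t^(s-1) dt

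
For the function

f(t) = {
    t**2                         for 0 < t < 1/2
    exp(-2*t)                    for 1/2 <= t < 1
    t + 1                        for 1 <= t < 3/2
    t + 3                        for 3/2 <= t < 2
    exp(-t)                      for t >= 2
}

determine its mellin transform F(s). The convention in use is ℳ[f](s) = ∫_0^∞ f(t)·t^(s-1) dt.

(20*2**(2*s)*s*(s + 2) + 12*2**(2*s)*(s + 2) + 4*2**s*s*(s + 1)*(s + 2)*uppergamma(s, 2) - 8*2**s*s*(s + 2) - 4*2**s*(s + 2) - 8*3**s*s*(s + 2) - 8*3**s*(s + 2) + 4*s*(s + 1)*(s + 2)*uppergamma(s, 1) - 4*s*(s + 1)*(s + 2)*uppergamma(s, 2) + s*(s + 1))/(4*2**s*s*(s + 1)*(s + 2))
  Re(s) > -2

f breaks at 1/2, 1, 3/2, 2 into 5 integrals to sum
[0, 1/2) adds the kernel integral of t**2
for t in [1/2, 1): the term is ∫ exp(-2*t)·t^(s-1)
on [1, 3/2) integrate f = (t + 1) against the kernel
segment 3/2 to 2 holds (t + 3); add its integral
segment [2, ∞) carries exp(-t); integrate it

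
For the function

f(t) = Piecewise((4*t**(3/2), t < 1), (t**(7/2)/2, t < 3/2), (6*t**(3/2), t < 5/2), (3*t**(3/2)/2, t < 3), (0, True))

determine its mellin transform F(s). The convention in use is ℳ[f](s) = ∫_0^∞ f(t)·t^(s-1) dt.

(3*3**(s + 3/2)*(2*s + 7) - 12*(3/2)**(s + 3/2)*(2*s + 7) + (3/2)**(s + 7/2)*(2*s + 3) + 9*(5/2)**(s + 3/2)*(2*s + 7) + 14*s + 53)/((2*s + 3)*(2*s + 7))
  Re(s) > -3/2

split f at 1, 3/2, 5/2: ℳ[f](s) collects 4 kernel integrals
for t in [0, 1): the term is ∫ 4*t**(3/2)·t^(s-1)
between 1 and 3/2 the integrand is t**(7/2)/2·t^(s-1)
on [3/2, 5/2) integrate f = 6*t**(3/2) against the kernel
segment 5/2 to 3 holds 3*t**(3/2)/2; add its integral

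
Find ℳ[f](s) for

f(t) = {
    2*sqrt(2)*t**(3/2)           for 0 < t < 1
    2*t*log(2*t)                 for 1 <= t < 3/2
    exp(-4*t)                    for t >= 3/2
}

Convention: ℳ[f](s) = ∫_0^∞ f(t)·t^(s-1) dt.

undo the common scale on t: t**(3/2) on [0, 2); t*log(t) on [2, 3); exp(-2*t) on [3, ∞)
the 3 pieces separated at 1, 3/2 each add one integral
piece [0, 1): integrate 2*sqrt(2)*t**(3/2) against the kernel
segment 1 to 3/2 holds 2*t*log(2*t); add its integral
piece [3/2, ∞): integrate exp(-4*t) against the kernel

(-12**s*s*(2*s + 3)*log(4) - 12**s*(2*s + 3)*log(4) + 12**s*(4*s + 6) + 12**s*sqrt(2)*(4*s**2 + 8*s + 4) + 3*18**s*s*(2*s + 3)*log(3) + 18**s*(-6*s - 9) + 3*18**s*(2*s + 3)*log(3) + 3**s*(2*s + 3)*(s**2 + 2*s + 1)*uppergamma(s, 6))/(12**s*(2*s + 3)*(s**2 + 2*s + 1))
  Re(s) > -3/2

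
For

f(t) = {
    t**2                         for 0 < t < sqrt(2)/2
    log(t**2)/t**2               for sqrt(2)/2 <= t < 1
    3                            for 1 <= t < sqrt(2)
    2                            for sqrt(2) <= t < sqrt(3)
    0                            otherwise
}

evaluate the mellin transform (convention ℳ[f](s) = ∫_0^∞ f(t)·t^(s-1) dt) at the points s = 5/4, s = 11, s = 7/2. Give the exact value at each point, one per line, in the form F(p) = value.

peel off the power substitution: t on [0, 1/2); log(t)/t on [1/2, 1); 3 on [1, 2); …
linearity at sqrt(2)/2, 1, sqrt(2) turns ℳ[f](s) into 4 summed integrals
over [0, sqrt(2)/2), the kernel integral of t**2 enters the sum
over [sqrt(2)/2, 1), the kernel integral of log(t**2)/t**2 enters the sum
the [1, sqrt(2)) slice contributes ∫ 3·t^(s-1) dt
piece [sqrt(2), sqrt(3)): integrate 2 against the kernel

F(5/4) = 2**(3/8)*(-1742*2**(5/8) - 780*log(2) + 468*2**(1/4) + 468*6**(5/8) + 2125)/585
F(11) = sqrt(2)*(-220480*sqrt(2) + 5148*log(2) + 4315123 + 32752512*sqrt(6))/1482624
F(7/2) = 2**(1/4)*(-2420*2**(3/4) + 924*log(2) + 1295 + 1584*sqrt(2) + 2376*6**(3/4))/2772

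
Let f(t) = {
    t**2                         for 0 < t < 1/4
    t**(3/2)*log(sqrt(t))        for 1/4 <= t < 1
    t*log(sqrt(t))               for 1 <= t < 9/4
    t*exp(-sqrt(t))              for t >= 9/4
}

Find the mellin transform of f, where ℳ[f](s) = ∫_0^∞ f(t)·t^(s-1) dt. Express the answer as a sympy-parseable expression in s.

(32*2**(2*s)*(s + 1)**2*(s + 2)*(4*s + 4*(s + 1)**2 + 5)*uppergamma(2*s + 2, 3/2) - 32*2**(2*s)*(s + 1)**2*(s + 2) + 8*2**(2*s)*(s + 2)*(4*s + 4*(s + 1)**2 + 5) + 3**(2*s)*(s + 1)*(s + 2)*(-36*log(2) + 36*log(3))*(4*s + 4*(s + 1)**2 + 5) - 18*3**(2*s)*(s + 2)*(4*s + 4*(s + 1)**2 + 5) + 8*(s + 1)**3*(s + 2)*log(2) + 4*(s + 1)**2*(s + 2)*log(2) + 4*(s + 1)**2*(s + 2) + (s + 1)**2*(4*s + 4*(s + 1)**2 + 5))/(16*2**(2*s)*(s + 1)**2*(s + 2)*(4*s + 4*(s + 1)**2 + 5))
  Re(s) > -2

back out the shared t-power: t on [0, 1/4); sqrt(t)*log(sqrt(t)) on [1/4, 1); log(sqrt(t)) on [1, 9/4); …
undo the power substitution: t**2 on [0, 1/2); t*log(t) on [1/2, 1); log(t) on [1, 3/2); …
integrate the 4 segments split at 1/4, 1, 9/4, then add the results
segment [0, 1/4) carries t**2; integrate it
piece [1/4, 1): integrate t**(3/2)*log(sqrt(t)) against the kernel
∫ over [1, 9/4) of t*log(sqrt(t))·t^(s-1) joins the sum
between 9/4 and ∞ the integrand is t*exp(-sqrt(t))·t^(s-1)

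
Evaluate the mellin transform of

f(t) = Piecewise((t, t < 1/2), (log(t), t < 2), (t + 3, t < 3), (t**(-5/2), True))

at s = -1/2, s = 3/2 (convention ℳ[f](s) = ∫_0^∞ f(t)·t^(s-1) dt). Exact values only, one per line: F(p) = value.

F(-1/2) = sqrt(2)*(-486*log(2) + sqrt(2) + 648)/162
F(3/2) = sqrt(2)*(-1139 + 30*sqrt(2) + 270*log(2) + 864*sqrt(6))/180

summing 4 kernel integrals split by 1/2, 2, 3 yields ℳ[f](s)
segment [0, 1/2) carries t; integrate it
piece [1/2, 2): integrate log(t) against the kernel
piece [2, 3): integrate (t + 3) against the kernel
the [3, ∞) slice contributes ∫ t**(-5/2)·t^(s-1) dt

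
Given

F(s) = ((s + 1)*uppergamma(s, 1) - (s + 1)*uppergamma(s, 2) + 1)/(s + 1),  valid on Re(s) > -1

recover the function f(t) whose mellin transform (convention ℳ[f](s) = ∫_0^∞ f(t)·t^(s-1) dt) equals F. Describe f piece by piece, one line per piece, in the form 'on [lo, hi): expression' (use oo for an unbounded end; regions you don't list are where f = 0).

on [0, 1): t
on [1, 2): exp(-t)

linearity at 1 turns ℳ[f](s) into 2 summed integrals
the [0, 1) slice contributes ∫ t·t^(s-1) dt
∫ exp(-t)·t^(s-1) over [1, 2)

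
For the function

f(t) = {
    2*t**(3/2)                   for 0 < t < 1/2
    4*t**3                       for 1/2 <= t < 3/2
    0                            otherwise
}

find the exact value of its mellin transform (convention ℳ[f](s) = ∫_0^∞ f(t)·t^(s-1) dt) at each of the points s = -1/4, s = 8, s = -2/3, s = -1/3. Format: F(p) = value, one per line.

F(-1/4) = 2*2**(1/4)*(-5 + 11*sqrt(2) + 45*3**(3/4))/55
F(8) = sqrt(2)/4864 + 88573/2816
F(-2/3) = -3*2**(2/3)/14 + 6*2**(1/6)/5 + 27*2**(2/3)*3**(1/3)/14
F(-1/3) = -3*2**(1/3)/16 + 3*2**(5/6)/7 + 27*2**(1/3)*3**(2/3)/16

linearity at 1/2 turns ℳ[f](s) into 2 summed integrals
the [0, 1/2) slice contributes ∫ 2*t**(3/2)·t^(s-1) dt
on [1/2, 3/2): add ∫ 4*t**3·t^(s-1) dt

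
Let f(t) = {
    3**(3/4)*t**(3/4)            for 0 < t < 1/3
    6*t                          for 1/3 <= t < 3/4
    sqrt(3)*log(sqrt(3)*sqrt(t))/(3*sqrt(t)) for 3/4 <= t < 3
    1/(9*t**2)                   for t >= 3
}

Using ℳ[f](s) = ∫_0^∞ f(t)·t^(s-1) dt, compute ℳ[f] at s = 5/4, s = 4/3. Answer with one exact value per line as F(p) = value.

F(5/4) = 3**(1/4)*(-272 - 14*sqrt(3) + log(2**(108*sqrt(2))*3**(432 - 108*sqrt(2))) + 315*sqrt(2))/324
F(4/3) = -299*3**(1/3)/450 - 3*6**(1/3)*log(3)/10 - 22*3**(2/3)/525 + 3*6**(1/3)*log(2)/10 + 2529*6**(1/3)/2800 + 6*3**(1/3)*log(3)/5

remove the common scale on t first: t**(3/4) on [0, 1); 2*t on [1, 9/4); log(sqrt(t))/sqrt(t) on [9/4, 9); …
the power substitution comes off first: t**(3/2) on [0, 1); 2*t**2 on [1, 3/2); log(t)/t on [3/2, 3); …
treat the 4 regions marked off by 1/3, 3/4, 3 separately and sum
segment 0 to 1/3 holds 3**(3/4)*t**(3/4); add its integral
segment [1/3, 3/4) carries 6*t; integrate it
between 3/4 and 3 the integrand is sqrt(3)*log(sqrt(3)*sqrt(t))/(3*sqrt(t))·t^(s-1)
the [3, ∞) slice contributes ∫ 1/(9*t**2)·t^(s-1) dt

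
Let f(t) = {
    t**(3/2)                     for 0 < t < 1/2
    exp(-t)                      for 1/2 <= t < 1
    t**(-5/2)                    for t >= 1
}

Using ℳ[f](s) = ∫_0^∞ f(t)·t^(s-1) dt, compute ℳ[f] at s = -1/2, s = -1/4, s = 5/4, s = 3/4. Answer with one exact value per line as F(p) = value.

F(-1/2) = -2*sqrt(pi)*erfc(sqrt(2)/2) - 2*exp(-1) + 2*sqrt(pi)*erfc(1) + 5/6 + 2*sqrt(2)*exp(-1/2)
F(-1/4) = -uppergamma(-1/4, 1) + 2**(3/4)/5 + 4/11 + uppergamma(-1/4, 1/2)
F(5/4) = -uppergamma(5/4, 1) + 2**(1/4)/22 + uppergamma(5/4, 1/2) + 4/5
F(3/4) = -uppergamma(3/4, 1) + 2**(3/4)/18 + 4/7 + uppergamma(3/4, 1/2)

treat the 3 regions marked off by 1/2, 1 separately and sum
the [0, 1/2) slice contributes ∫ t**(3/2)·t^(s-1) dt
for t in [1/2, 1): the term is ∫ exp(-t)·t^(s-1)
∫ over [1, ∞) of t**(-5/2)·t^(s-1) joins the sum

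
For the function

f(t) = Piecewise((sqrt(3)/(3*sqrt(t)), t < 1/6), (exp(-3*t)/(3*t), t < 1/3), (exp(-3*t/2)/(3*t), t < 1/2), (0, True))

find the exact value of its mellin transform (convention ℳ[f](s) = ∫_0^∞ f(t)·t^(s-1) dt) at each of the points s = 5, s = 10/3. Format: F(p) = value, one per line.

invert the common scale on t to get 1/sqrt(t) on [0, 1/2); exp(-t)/t on [1/2, 1); exp(-t/2)/t on [1, 3/2)
reversing the shared t-power: sqrt(t) on [0, 1/2); exp(-t) on [1/2, 1); exp(-t/2) on [1, 3/2)
decompose at 1/6, 1/3; ℳ[f](s) sums the 3 pieces' integrals
on [0, 1/6): add ∫ sqrt(3)/(3*sqrt(t))·t^(s-1) dt
piece [1/6, 1/3): integrate exp(-3*t)/(3*t) against the kernel
segment [1/3, 1/2) carries exp(-3*t/2)/(3*t); integrate it

F(5) = -269*exp(-3/4)/324 - 16*exp(-1)/243 + sqrt(2)/34992 + 1343*exp(-1/2)/1944
F(10/3) = 6**(2/3)*(-272*2**(2/3)*uppergamma(7/3, 3/4) - 68*2**(1/3)*uppergamma(7/3, 1) + 3*sqrt(2) + 68*2**(1/3)*uppergamma(7/3, 1/2) + 272*2**(2/3)*uppergamma(7/3, 1/2))/11016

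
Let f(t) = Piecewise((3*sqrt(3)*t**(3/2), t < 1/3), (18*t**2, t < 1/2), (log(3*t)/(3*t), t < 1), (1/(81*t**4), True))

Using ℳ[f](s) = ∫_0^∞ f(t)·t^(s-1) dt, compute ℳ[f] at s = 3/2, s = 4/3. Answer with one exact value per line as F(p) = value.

F(3/2) = -538/405 - sqrt(2)*log(3)/3 - 5*sqrt(3)/189 + sqrt(2)*log(2)/3 + 2*log(3)/3 + 83*sqrt(2)/84
F(4/3) = -647/216 - 7*3**(2/3)/255 + log(2**(2**(2/3)/2)*3**(1 - 2**(2/3)/2)) + 147*2**(2/3)/80

invert the common scale on t to get t**(3/2) on [0, 1); 2*t**2 on [1, 3/2); log(t)/t on [3/2, 3); …
linearity at 1/3, 1/2, 1 turns ℳ[f](s) into 4 summed integrals
∫ 3*sqrt(3)*t**(3/2)·t^(s-1) over [0, 1/3)
segment 1/3 to 1/2 holds 18*t**2; add its integral
∫ over [1/2, 1) of log(3*t)/(3*t)·t^(s-1) joins the sum
∫ 1/(81*t**4)·t^(s-1) over [1, ∞)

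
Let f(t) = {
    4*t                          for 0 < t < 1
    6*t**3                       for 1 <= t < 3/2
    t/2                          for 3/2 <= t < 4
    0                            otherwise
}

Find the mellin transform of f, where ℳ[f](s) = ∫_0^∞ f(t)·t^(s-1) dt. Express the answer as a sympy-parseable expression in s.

integrate the 3 segments split at 1, 3/2, then add the results
segment 0 to 1 holds 4*t; add its integral
on [1, 3/2): add ∫ 6*t**3·t^(s-1) dt
[3/2, 4) adds the kernel integral of t/2

(8*2**(2*s)*(s + 3) - 3*(3/2)**s*(s + 3) - 8*s + 24 + 81*3**s*(s + 1)/2**s)/(4*(s + 1)*(s + 3))
  Re(s) > -1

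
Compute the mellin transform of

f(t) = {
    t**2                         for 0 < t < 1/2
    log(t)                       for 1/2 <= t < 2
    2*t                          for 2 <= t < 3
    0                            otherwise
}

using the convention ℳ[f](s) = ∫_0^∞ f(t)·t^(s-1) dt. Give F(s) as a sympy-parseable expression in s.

(-16*2**(2*s)*s**2*(s + 2) + 4*2**(2*s)*s*(s + 1)*(s + 2)*log(2) - 4*2**(2*s)*(s + 1)*(s + 2) + 24*6**s*s**2*(s + 2) + s**2*(s + 1) + 4*s*(s + 1)*(s + 2)*log(2) + 4*(s + 1)*(s + 2))/(4*2**s*s**2*(s + 1)*(s + 2))
  Re(s) > -2

linearity at 1/2, 2 turns ℳ[f](s) into 3 summed integrals
on [0, 1/2) integrate f = t**2 against the kernel
on [1/2, 2) integrate f = log(t) against the kernel
segment [2, 3) carries 2*t; integrate it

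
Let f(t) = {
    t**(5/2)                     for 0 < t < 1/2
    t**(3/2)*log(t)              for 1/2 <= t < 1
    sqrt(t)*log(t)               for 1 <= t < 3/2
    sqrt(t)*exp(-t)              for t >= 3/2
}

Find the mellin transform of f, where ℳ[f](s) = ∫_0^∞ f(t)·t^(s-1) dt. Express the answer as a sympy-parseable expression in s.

2**(-s - 3/2)*(2**(s + 3/2)*(2*s + 1)**2*(2*s + 5)*(8*s + (2*s + 1)**2 + 8)*uppergamma(s + 1/2, 3/2) + 2**(s + 7/2)*(-2*s - 5)*(2*s + 1)**2 + 2**(s + 7/2)*(2*s + 5)*(8*s + (2*s + 1)**2 + 8) + 3**(s + 1/2)*(2*s + 1)*(2*s + 5)*(-4*log(2) + 4*log(3))*(8*s + (2*s + 1)**2 + 8) - 8*3**(s + 1/2)*(2*s + 5)*(8*s + (2*s + 1)**2 + 8) + (2*s + 1)**3*(2*s + 5)*log(4) + 4*(2*s + 1)**2*(2*s + 5)*log(2) + (2*s + 1)**2*(8*s + 20) + (2*s + 1)**2*(8*s + (2*s + 1)**2 + 8))/((2*s + 1)**2*(2*s + 5)*(8*s + (2*s + 1)**2 + 8))
  Re(s) > -5/2

the shared t-power comes off first: t**2 on [0, 1/2); t*log(t) on [1/2, 1); log(t) on [1, 3/2); …
cuts at 1/2, 1, 3/2: linearity sums the 4 kernel integrals
piece [0, 1/2): integrate t**(5/2) against the kernel
piece [1/2, 1): integrate t**(3/2)*log(t) against the kernel
segment 1 to 3/2 holds sqrt(t)*log(t); add its integral
piece [3/2, ∞): integrate sqrt(t)*exp(-t) against the kernel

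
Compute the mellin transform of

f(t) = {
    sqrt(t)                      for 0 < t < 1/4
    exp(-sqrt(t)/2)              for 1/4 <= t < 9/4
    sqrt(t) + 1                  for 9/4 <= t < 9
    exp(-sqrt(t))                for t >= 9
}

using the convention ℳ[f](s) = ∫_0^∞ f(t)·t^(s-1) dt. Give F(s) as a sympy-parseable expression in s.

(2**(2*s + 1)*s*(2*s + 1)*uppergamma(2*s, 3) + 2**(4*s + 1)*s*(2*s + 1)*uppergamma(2*s, 1/4) - 2**(4*s + 1)*s*(2*s + 1)*uppergamma(2*s, 3/4) + 8*36**s*s + 36**s - 5*9**s*s - 9**s + s)/(4**s*s*(2*s + 1))
  Re(s) > -1/2

back out the power substitution: t on [0, 1/2); exp(-t/2) on [1/2, 3/2); t + 1 on [3/2, 3); …
the 4 pieces separated at 1/4, 9/4, 9 each add one integral
segment [0, 1/4) carries sqrt(t); integrate it
∫ over [1/4, 9/4) of exp(-sqrt(t)/2)·t^(s-1) joins the sum
∫ over [9/4, 9) of (sqrt(t) + 1)·t^(s-1) joins the sum
over [9, ∞), the kernel integral of exp(-sqrt(t)) enters the sum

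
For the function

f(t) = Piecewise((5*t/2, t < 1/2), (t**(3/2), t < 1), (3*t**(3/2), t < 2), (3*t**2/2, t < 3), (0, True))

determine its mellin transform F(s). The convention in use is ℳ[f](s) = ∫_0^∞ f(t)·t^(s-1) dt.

breakpoints 1/2, 1, 2: one integral from each of the 4 segments
segment [0, 1/2) carries 5*t/2; integrate it
for t in [1/2, 1): the term is ∫ t**(3/2)·t^(s-1)
[1, 2) adds the kernel integral of 3*t**(3/2)
[2, 3) adds the kernel integral of 3*t**2/2

(-24*2**s*(s + 1)*(2*s + 3) - 2*2**(1/2 - s)*(s + 1)*(s + 2) + 48*2**(s + 1/2)*(s + 1)*(s + 2) + 54*3**s*(s + 1)*(2*s + 3) - 16*(s + 1)*(s + 2) + 5*(s + 2)*(2*s + 3)/2**s)/(4*(s + 1)*(s + 2)*(2*s + 3))
  Re(s) > -1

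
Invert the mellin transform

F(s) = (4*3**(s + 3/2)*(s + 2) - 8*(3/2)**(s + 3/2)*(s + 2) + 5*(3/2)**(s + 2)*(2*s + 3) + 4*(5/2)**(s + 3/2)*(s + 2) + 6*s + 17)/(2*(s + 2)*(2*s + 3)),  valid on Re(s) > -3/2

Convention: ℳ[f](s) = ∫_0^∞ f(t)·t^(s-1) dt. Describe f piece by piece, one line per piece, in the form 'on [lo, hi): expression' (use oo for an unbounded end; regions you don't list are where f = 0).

on [0, 1): 4*t**(3/2)
on [1, 3/2): 5*t**2/2
on [3/2, 5/2): 2*t**(3/2)
on [5/2, 3): t**(3/2)

decompose at 1, 3/2, 5/2; ℳ[f](s) sums the 4 pieces' integrals
[0, 1) adds the kernel integral of 4*t**(3/2)
∫ over [1, 3/2) of 5*t**2/2·t^(s-1) joins the sum
between 3/2 and 5/2 the integrand is 2*t**(3/2)·t^(s-1)
segment [5/2, 3) carries t**(3/2); integrate it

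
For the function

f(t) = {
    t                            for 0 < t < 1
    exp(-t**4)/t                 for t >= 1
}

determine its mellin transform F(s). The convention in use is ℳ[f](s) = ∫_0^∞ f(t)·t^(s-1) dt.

invert the shared t-power to get t**2 on [0, 1); exp(-t**4) on [1, ∞)
undo the power substitution: t on [0, 1); exp(-t**2) on [1, ∞)
back out the power substitution: sqrt(t) on [0, 1); exp(-t) on [1, ∞)
summing 2 kernel integrals split by 1 yields ℳ[f](s)
piece [0, 1): integrate t against the kernel
between 1 and ∞ the integrand is exp(-t**4)/t·t^(s-1)

((s + 1)*uppergamma(s/4 - 1/4, 1)/4 + 1)/(s + 1)
  Re(s) > -1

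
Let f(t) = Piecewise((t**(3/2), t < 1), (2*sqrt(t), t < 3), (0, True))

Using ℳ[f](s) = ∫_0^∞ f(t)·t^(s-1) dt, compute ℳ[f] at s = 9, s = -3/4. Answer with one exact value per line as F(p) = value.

F(9) = -46/399 + 78732*sqrt(3)/19
F(-3/4) = 28/3 - 8*3**(3/4)/3

slice at 1, transform all 2 pieces, and sum them
over [0, 1), the kernel integral of t**(3/2) enters the sum
on [1, 3) integrate f = 2*sqrt(t) against the kernel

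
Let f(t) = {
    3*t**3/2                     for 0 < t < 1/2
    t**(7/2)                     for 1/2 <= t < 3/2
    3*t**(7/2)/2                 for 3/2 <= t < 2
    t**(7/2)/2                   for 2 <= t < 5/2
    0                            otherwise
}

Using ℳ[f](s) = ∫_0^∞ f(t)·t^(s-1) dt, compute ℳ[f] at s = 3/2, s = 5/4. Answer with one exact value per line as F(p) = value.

F(3/2) = sqrt(2)/96 + 77/5
F(5/4) = 2**(1/4)*(-1377*3**(3/4) - 34 + 17465*sqrt(2) + 10625*5**(3/4))/5168

split f at 1/2, 3/2, 2: ℳ[f](s) collects 4 kernel integrals
piece [0, 1/2): integrate 3*t**3/2 against the kernel
segment 1/2 to 3/2 holds t**(7/2); add its integral
over [3/2, 2), the kernel integral of 3*t**(7/2)/2 enters the sum
∫ over [2, 5/2) of t**(7/2)/2·t^(s-1) joins the sum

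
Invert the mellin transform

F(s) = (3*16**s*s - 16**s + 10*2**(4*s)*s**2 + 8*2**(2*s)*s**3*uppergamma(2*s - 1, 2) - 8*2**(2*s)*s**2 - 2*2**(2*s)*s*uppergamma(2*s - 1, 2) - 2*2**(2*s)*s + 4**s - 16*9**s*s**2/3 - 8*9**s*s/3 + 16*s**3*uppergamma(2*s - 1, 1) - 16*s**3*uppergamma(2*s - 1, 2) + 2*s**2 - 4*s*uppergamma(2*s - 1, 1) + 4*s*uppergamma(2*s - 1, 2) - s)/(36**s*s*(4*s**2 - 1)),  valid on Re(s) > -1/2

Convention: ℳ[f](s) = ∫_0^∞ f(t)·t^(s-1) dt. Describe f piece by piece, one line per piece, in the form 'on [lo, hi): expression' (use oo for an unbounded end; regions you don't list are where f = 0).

on [0, 1/36): 3*sqrt(t)
on [1/36, 1/9): exp(-6*sqrt(t))/(3*sqrt(t))
on [1/9, 1/4): (3*sqrt(t) + 1)/(3*sqrt(t))
on [1/4, 4/9): (3*sqrt(t) + 3)/(3*sqrt(t))
on [4/9, oo): exp(-3*sqrt(t))/(3*sqrt(t))

remove the power substitution first: 3*t on [0, 1/6); exp(-6*t)/(3*t) on [1/6, 1/3); (3*t + 1)/(3*t) on [1/3, 1/2); …
the common scale on t comes off first: t on [0, 1/2); exp(-2*t)/t on [1/2, 1); (t + 1)/t on [1, 3/2); …
undo the shared t-power: t**2 on [0, 1/2); exp(-2*t) on [1/2, 1); t + 1 on [1, 3/2); …
summing 5 kernel integrals split by 1/36, 1/9, 1/4, 4/9 yields ℳ[f](s)
between 0 and 1/36 the integrand is 3*sqrt(t)·t^(s-1)
for t in [1/36, 1/9): the term is ∫ exp(-6*sqrt(t))/(3*sqrt(t))·t^(s-1)
on [1/9, 1/4): add ∫ (3*sqrt(t) + 1)/(3*sqrt(t))·t^(s-1) dt
between 1/4 and 4/9 the integrand is (3*sqrt(t) + 3)/(3*sqrt(t))·t^(s-1)
for t in [4/9, ∞): the term is ∫ exp(-3*sqrt(t))/(3*sqrt(t))·t^(s-1)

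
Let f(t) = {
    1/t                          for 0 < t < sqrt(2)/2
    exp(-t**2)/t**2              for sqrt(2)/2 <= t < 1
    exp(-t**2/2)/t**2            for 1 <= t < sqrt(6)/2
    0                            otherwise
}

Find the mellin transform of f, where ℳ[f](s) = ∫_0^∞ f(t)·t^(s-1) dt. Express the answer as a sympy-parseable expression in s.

(2*2**(s/2)*(s - 1)*uppergamma(s/2 - 1, 1/2) - 2*2**(s/2)*(s - 1)*uppergamma(s/2 - 1, 1) + 2**s*(s - 1)*uppergamma(s/2 - 1, 1/2) - 2**s*(s - 1)*uppergamma(s/2 - 1, 3/4) + 4*sqrt(2))/(4*2**(s/2)*(s - 1))
  Re(s) > 1

invert the power substitution to get 1/sqrt(t) on [0, 1/2); exp(-t)/t on [1/2, 1); exp(-t/2)/t on [1, 3/2)
remove the shared t-power first: sqrt(t) on [0, 1/2); exp(-t) on [1/2, 1); exp(-t/2) on [1, 3/2)
summing 3 kernel integrals split by sqrt(2)/2, 1 yields ℳ[f](s)
[0, sqrt(2)/2) adds the kernel integral of 1/t
segment sqrt(2)/2 to 1 holds exp(-t**2)/t**2; add its integral
on [1, sqrt(6)/2) integrate f = exp(-t**2/2)/t**2 against the kernel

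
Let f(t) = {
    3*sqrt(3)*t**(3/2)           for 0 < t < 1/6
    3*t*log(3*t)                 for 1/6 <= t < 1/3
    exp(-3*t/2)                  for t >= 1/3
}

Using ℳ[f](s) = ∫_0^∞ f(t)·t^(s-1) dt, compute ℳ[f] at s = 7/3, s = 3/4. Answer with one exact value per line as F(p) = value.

F(7/3) = 6**(2/3)*(-1656*2**(1/3) + 207 + 300*sqrt(2) + 690*log(2) + 73600*2**(2/3)*uppergamma(7/3, 1/2))/993600
F(3/4) = 6**(1/4)*(-144*2**(3/4) + 49*sqrt(2) + 72 + 126*log(2) + 882*sqrt(2)*uppergamma(3/4, 1/2))/2646

the common scale on t comes off first: t**(3/2) on [0, 1/2); t*log(t) on [1/2, 1); exp(-t/2) on [1, ∞)
slice at 1/6, 1/3, transform all 3 pieces, and sum them
[0, 1/6) adds the kernel integral of 3*sqrt(3)*t**(3/2)
piece [1/6, 1/3): integrate 3*t*log(3*t) against the kernel
segment 1/3 to ∞ holds exp(-3*t/2); add its integral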